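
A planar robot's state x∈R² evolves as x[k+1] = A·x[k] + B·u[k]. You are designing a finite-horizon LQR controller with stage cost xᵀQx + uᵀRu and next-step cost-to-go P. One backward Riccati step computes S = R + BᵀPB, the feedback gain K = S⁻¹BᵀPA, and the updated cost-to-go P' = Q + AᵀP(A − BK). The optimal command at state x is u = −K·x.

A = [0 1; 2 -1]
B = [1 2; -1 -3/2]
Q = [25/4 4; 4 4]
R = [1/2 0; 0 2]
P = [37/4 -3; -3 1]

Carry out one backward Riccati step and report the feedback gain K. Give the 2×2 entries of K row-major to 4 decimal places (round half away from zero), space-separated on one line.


BᵀP = [12.2500 -4.0000; 23.0000 -7.5000]
S = R + BᵀPB = [1/2 0; 0 2] + [16.2500 30.5000; 30.5000 57.2500] = [16.7500 30.5000; 30.5000 59.2500]
BᵀPA = [-8.0000 16.2500; -15.0000 30.5000]
K = S⁻¹·BᵀPA = [-0.2653 0.5236; -0.1166 0.2452]
A−BK = [0.4985 -0.0141; 1.5598 -0.1085]
AᵀP(A−BK) = [0.1286 -0.1327; -0.1327 0.2618]
P' = Q + AᵀP(A−BK) = [6.3786 3.8673; 3.8673 4.2618]
tr(P') = 10.6405

-0.2653 0.5236 -0.1166 0.2452


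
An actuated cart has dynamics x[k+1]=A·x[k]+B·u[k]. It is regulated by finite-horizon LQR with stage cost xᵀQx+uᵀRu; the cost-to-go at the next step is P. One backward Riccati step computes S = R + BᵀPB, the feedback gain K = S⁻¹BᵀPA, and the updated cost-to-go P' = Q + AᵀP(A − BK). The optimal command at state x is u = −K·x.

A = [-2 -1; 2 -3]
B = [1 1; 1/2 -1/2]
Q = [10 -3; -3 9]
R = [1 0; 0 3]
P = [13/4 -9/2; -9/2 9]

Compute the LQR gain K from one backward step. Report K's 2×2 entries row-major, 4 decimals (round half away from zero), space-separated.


BᵀP = [1.0000 0.0000; 5.5000 -9.0000]
S = R + BᵀPB = [1 0; 0 3] + [1.0000 1.0000; 1.0000 10.0000] = [2.0000 1.0000; 1.0000 13.0000]
BᵀPA = [-2.0000 -1.0000; -29.0000 21.5000]
K = S⁻¹·BᵀPA = [0.1200 -1.3800; -2.2400 1.7600]
A−BK = [0.1200 -1.3800; 0.8200 -1.4300]
AᵀP(A−BK) = [20.2800 -17.2200; -17.2200 18.0300]
P' = Q + AᵀP(A−BK) = [30.2800 -20.2200; -20.2200 27.0300]
tr(P') = 57.3100

0.1200 -1.3800 -2.2400 1.7600


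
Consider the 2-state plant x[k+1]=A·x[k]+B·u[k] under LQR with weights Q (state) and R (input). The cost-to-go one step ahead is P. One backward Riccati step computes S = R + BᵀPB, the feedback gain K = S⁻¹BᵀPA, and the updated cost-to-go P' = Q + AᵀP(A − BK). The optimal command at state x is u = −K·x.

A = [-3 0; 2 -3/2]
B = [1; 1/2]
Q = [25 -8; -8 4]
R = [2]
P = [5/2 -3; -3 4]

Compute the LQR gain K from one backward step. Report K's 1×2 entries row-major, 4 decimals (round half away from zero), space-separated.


-2.0000 0.6000

BᵀP = [1.0000 -1.0000]
S = R + BᵀPB = [2] + [0.5000] = [2.5000]
BᵀPA = [-5.0000 1.5000]
K = S⁻¹·BᵀPA = [-2.0000 0.6000]
A−BK = [-1.0000 -0.6000; 3.0000 -1.8000]
AᵀP(A−BK) = [64.5000 -22.5000; -22.5000 8.1000]
P' = Q + AᵀP(A−BK) = [89.5000 -30.5000; -30.5000 12.1000]
tr(P') = 101.6000


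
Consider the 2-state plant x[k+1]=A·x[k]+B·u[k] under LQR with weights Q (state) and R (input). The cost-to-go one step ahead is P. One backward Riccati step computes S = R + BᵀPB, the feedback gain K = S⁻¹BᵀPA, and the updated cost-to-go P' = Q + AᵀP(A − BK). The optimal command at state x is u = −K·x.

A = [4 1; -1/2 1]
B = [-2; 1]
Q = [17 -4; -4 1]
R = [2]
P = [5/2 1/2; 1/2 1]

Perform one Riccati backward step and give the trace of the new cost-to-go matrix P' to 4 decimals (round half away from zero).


BᵀP = [-4.5000 0.0000]
S = R + BᵀPB = [2] + [9.0000] = [11.0000]
BᵀPA = [-18.0000 -4.5000]
K = S⁻¹·BᵀPA = [-1.6364 -0.4091]
A−BK = [0.7273 0.1818; 1.1364 1.4091]
AᵀP(A−BK) = [8.7955 3.8864; 3.8864 2.6591]
P' = Q + AᵀP(A−BK) = [25.7955 -0.1136; -0.1136 3.6591]
tr(P') = 29.4545

29.4545


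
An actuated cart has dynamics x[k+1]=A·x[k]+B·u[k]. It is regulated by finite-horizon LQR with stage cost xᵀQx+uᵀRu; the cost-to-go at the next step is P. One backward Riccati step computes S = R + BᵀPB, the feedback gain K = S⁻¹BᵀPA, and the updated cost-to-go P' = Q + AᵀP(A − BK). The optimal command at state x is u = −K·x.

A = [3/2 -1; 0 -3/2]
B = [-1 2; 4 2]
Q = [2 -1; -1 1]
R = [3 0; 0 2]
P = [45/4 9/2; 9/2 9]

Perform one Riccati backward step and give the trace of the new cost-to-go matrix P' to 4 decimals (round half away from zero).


BᵀP = [6.7500 31.5000; 31.5000 27.0000]
S = R + BᵀPB = [3 0; 0 2] + [119.2500 76.5000; 76.5000 117.0000] = [122.2500 76.5000; 76.5000 119.0000]
BᵀPA = [10.1250 -54.0000; 47.2500 -72.0000]
K = S⁻¹·BᵀPA = [-0.2771 -0.1056; 0.5752 -0.5372]
A−BK = [0.0725 -0.0312; -0.0419 -0.0034]
AᵀP(A−BK) = [0.9397 -0.5496; -0.5496 0.6226]
P' = Q + AᵀP(A−BK) = [2.9397 -1.5496; -1.5496 1.6226]
tr(P') = 4.5622

4.5622


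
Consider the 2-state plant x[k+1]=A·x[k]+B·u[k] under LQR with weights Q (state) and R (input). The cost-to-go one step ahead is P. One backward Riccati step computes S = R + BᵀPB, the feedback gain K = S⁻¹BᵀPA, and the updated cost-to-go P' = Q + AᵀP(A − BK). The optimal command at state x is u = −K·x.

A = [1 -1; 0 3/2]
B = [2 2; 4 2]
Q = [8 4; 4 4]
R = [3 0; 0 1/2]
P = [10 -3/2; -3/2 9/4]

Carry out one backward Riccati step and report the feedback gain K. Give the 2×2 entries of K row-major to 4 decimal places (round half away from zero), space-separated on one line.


BᵀP = [14.0000 6.0000; 17.0000 1.5000]
S = R + BᵀPB = [3 0; 0 1/2] + [52.0000 40.0000; 40.0000 37.0000] = [55.0000 40.0000; 40.0000 37.5000]
BᵀPA = [14.0000 -5.0000; 17.0000 -14.7500]
K = S⁻¹·BᵀPA = [-0.3351 0.8703; 0.8108 -1.3216]
A−BK = [0.0486 -0.0973; -0.2811 0.6622]
AᵀP(A−BK) = [0.9081 -1.9662; -1.9662 4.4199]
P' = Q + AᵀP(A−BK) = [8.9081 2.0338; 2.0338 8.4199]
tr(P') = 17.3280

-0.3351 0.8703 0.8108 -1.3216


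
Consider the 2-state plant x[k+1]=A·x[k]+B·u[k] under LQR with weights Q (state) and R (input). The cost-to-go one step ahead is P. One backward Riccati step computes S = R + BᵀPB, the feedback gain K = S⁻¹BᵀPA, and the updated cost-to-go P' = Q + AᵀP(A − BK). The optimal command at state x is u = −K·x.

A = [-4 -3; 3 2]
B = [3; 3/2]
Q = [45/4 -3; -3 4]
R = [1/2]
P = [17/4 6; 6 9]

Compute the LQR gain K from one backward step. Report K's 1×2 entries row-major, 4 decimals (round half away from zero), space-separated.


0.0664 -0.0199

BᵀP = [21.7500 31.5000]
S = R + BᵀPB = [1/2] + [112.5000] = [113.0000]
BᵀPA = [7.5000 -2.2500]
K = S⁻¹·BᵀPA = [0.0664 -0.0199]
A−BK = [-4.1991 -2.9403; 2.9004 2.0299]
AᵀP(A−BK) = [4.5022 3.1493; 3.1493 2.2052]
P' = Q + AᵀP(A−BK) = [15.7522 0.1493; 0.1493 6.2052]
tr(P') = 21.9574


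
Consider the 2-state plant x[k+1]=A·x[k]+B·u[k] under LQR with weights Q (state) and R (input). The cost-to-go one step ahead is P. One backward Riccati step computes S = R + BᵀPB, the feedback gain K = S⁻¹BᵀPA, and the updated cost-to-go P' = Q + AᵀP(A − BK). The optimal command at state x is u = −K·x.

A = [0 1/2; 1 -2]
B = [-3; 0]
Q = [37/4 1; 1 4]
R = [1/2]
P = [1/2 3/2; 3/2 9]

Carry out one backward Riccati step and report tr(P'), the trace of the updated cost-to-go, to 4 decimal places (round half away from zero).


BᵀP = [-1.5000 -4.5000]
S = R + BᵀPB = [1/2] + [4.5000] = [5.0000]
BᵀPA = [-4.5000 8.2500]
K = S⁻¹·BᵀPA = [-0.9000 1.6500]
A−BK = [-2.7000 5.4500; 1.0000 -2.0000]
AᵀP(A−BK) = [4.9500 -9.8250; -9.8250 19.5125]
P' = Q + AᵀP(A−BK) = [14.2000 -8.8250; -8.8250 23.5125]
tr(P') = 37.7125

37.7125


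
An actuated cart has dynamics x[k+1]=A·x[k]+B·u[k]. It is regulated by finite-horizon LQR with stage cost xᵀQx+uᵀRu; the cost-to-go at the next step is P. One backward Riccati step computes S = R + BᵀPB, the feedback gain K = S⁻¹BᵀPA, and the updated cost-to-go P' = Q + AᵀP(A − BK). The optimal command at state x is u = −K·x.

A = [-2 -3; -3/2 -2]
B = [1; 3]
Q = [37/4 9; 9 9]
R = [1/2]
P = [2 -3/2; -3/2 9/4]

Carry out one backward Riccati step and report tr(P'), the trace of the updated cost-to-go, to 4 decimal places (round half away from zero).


BᵀP = [-2.5000 5.2500]
S = R + BᵀPB = [1/2] + [13.2500] = [13.7500]
BᵀPA = [-2.8750 -3.0000]
K = S⁻¹·BᵀPA = [-0.2091 -0.2182]
A−BK = [-1.7909 -2.7818; -0.8727 -1.3455]
AᵀP(A−BK) = [3.4614 5.3727; 5.3727 8.3455]
P' = Q + AᵀP(A−BK) = [12.7114 14.3727; 14.3727 17.3455]
tr(P') = 30.0568

30.0568


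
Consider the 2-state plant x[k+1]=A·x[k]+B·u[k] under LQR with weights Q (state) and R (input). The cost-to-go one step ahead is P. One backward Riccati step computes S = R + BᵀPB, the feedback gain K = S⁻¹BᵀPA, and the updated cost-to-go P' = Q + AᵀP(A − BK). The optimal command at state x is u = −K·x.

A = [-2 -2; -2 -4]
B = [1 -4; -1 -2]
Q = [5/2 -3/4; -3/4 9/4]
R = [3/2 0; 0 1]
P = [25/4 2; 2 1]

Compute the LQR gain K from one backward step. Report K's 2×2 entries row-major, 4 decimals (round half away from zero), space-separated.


BᵀP = [4.2500 1.0000; -29.0000 -10.0000]
S = R + BᵀPB = [3/2 0; 0 1] + [3.2500 -19.0000; -19.0000 136.0000] = [4.7500 -19.0000; -19.0000 137.0000]
BᵀPA = [-10.5000 -12.5000; 78.0000 98.0000]
K = S⁻¹·BᵀPA = [0.1501 0.5160; 0.5902 0.7869]
A−BK = [0.2105 0.6316; -0.6695 -1.9103]
AᵀP(A−BK) = [0.5436 1.0406; 1.0406 2.3348]
P' = Q + AᵀP(A−BK) = [3.0436 0.2906; 0.2906 4.5848]
tr(P') = 7.6283

0.1501 0.5160 0.5902 0.7869


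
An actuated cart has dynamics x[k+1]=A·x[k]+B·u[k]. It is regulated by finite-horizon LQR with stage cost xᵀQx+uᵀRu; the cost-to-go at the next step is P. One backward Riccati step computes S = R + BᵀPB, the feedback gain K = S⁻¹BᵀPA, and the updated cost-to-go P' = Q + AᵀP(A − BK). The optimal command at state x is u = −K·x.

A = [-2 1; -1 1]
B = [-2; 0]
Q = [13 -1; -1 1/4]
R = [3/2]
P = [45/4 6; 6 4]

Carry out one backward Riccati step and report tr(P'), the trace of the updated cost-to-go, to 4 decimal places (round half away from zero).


18.0323

BᵀP = [-22.5000 -12.0000]
S = R + BᵀPB = [3/2] + [45.0000] = [46.5000]
BᵀPA = [57.0000 -34.5000]
K = S⁻¹·BᵀPA = [1.2258 -0.7419]
A−BK = [0.4516 -0.4839; -1.0000 1.0000]
AᵀP(A−BK) = [3.1290 -2.2097; -2.2097 1.6532]
P' = Q + AᵀP(A−BK) = [16.1290 -3.2097; -3.2097 1.9032]
tr(P') = 18.0323


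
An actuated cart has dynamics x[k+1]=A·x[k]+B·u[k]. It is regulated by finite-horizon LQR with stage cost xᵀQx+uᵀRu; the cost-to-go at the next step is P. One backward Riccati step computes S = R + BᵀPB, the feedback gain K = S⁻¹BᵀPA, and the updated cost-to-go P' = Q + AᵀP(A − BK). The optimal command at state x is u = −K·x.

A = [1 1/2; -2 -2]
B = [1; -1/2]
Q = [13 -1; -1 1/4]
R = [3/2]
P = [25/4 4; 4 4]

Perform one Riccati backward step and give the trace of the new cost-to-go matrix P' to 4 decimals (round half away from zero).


28.3092

BᵀP = [4.2500 2.0000]
S = R + BᵀPB = [3/2] + [3.2500] = [4.7500]
BᵀPA = [0.2500 -1.8750]
K = S⁻¹·BᵀPA = [0.0526 -0.3947]
A−BK = [0.9474 0.8947; -1.9737 -2.1974]
AᵀP(A−BK) = [6.2368 7.2237; 7.2237 8.8224]
P' = Q + AᵀP(A−BK) = [19.2368 6.2237; 6.2237 9.0724]
tr(P') = 28.3092


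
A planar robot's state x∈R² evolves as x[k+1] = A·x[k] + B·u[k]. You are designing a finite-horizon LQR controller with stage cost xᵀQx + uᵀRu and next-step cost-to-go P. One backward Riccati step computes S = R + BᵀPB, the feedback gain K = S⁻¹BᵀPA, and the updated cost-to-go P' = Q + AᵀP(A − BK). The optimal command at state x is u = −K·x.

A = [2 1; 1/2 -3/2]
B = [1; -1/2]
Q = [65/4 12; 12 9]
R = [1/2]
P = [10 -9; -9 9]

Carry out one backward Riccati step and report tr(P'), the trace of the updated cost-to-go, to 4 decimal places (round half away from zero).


BᵀP = [14.5000 -13.5000]
S = R + BᵀPB = [1/2] + [21.2500] = [21.7500]
BᵀPA = [22.2500 34.7500]
K = S⁻¹·BᵀPA = [1.0230 1.5977]
A−BK = [0.9770 -0.5977; 1.0115 -0.7011]
AᵀP(A−BK) = [1.4885 0.2011; 0.2011 1.7299]
P' = Q + AᵀP(A−BK) = [17.7385 12.2011; 12.2011 10.7299]
tr(P') = 28.4684

28.4684


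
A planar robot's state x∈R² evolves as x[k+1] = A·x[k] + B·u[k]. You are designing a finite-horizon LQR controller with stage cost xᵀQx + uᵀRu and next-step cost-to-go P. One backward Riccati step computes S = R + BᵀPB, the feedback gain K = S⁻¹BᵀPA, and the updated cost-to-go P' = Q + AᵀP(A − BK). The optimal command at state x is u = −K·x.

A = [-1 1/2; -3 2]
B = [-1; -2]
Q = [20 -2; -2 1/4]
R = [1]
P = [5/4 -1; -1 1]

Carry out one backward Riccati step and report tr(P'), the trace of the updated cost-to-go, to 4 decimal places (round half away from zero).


23.3889

BᵀP = [0.7500 -1.0000]
S = R + BᵀPB = [1] + [1.2500] = [2.2500]
BᵀPA = [2.2500 -1.6250]
K = S⁻¹·BᵀPA = [1.0000 -0.7222]
A−BK = [0.0000 -0.2222; -1.0000 0.5556]
AᵀP(A−BK) = [2.0000 -1.5000; -1.5000 1.1389]
P' = Q + AᵀP(A−BK) = [22.0000 -3.5000; -3.5000 1.3889]
tr(P') = 23.3889


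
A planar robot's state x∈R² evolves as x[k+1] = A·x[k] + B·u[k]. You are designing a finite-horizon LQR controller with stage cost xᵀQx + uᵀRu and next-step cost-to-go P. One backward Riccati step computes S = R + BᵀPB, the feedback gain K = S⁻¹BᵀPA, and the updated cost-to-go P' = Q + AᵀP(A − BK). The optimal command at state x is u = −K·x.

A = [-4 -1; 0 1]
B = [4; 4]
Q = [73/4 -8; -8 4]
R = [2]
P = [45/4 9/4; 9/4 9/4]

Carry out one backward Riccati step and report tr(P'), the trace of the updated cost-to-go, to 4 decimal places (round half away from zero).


BᵀP = [54.0000 18.0000]
S = R + BᵀPB = [2] + [288.0000] = [290.0000]
BᵀPA = [-216.0000 -36.0000]
K = S⁻¹·BᵀPA = [-0.7448 -0.1241]
A−BK = [-1.0207 -0.5034; 2.9793 1.4966]
AᵀP(A−BK) = [19.1172 9.1862; 9.1862 4.5310]
P' = Q + AᵀP(A−BK) = [37.3672 1.1862; 1.1862 8.5310]
tr(P') = 45.8983

45.8983


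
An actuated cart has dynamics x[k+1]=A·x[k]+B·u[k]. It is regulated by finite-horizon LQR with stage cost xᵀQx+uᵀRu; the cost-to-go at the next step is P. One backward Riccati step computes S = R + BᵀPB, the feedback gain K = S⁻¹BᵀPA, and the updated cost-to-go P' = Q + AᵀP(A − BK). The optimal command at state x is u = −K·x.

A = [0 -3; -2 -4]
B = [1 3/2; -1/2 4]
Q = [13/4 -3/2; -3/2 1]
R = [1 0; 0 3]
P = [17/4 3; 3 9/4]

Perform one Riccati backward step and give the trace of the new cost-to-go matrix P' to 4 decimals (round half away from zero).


9.5947

BᵀP = [2.7500 1.8750; 18.3750 13.5000]
S = R + BᵀPB = [1 0; 0 3] + [1.8125 11.6250; 11.6250 81.5625] = [2.8125 11.6250; 11.6250 84.5625]
BᵀPA = [-3.7500 -15.7500; -27.0000 -109.1250]
K = S⁻¹·BᵀPA = [-0.0315 -0.6162; -0.3150 -1.2058]
A−BK = [0.5039 -0.5751; -0.7559 0.5149]
AᵀP(A−BK) = [0.3780 1.1339; 1.1339 4.9668]
P' = Q + AᵀP(A−BK) = [3.6280 -0.3661; -0.3661 5.9668]
tr(P') = 9.5947


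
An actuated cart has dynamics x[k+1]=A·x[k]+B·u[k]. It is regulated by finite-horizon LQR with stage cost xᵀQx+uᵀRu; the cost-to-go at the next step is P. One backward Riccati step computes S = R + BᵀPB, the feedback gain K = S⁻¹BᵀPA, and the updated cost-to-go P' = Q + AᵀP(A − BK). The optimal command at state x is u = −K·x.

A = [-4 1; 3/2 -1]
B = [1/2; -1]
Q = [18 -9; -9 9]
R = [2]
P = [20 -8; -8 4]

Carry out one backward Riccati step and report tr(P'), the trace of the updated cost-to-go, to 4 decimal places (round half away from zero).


85.0526

BᵀP = [18.0000 -8.0000]
S = R + BᵀPB = [2] + [17.0000] = [19.0000]
BᵀPA = [-84.0000 26.0000]
K = S⁻¹·BᵀPA = [-4.4211 1.3684]
A−BK = [-1.7895 0.3158; -2.9211 0.3684]
AᵀP(A−BK) = [53.6316 -15.0526; -15.0526 4.4211]
P' = Q + AᵀP(A−BK) = [71.6316 -24.0526; -24.0526 13.4211]
tr(P') = 85.0526


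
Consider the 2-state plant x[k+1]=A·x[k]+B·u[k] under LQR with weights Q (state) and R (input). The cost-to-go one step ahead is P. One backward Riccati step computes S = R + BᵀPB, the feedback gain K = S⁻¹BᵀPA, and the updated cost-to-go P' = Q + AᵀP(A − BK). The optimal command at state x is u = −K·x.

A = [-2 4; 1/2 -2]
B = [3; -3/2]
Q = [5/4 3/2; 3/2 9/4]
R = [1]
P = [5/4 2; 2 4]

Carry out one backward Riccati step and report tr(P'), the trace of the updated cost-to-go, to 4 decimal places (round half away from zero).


BᵀP = [0.7500 0.0000]
S = R + BᵀPB = [1] + [2.2500] = [3.2500]
BᵀPA = [-1.5000 3.0000]
K = S⁻¹·BᵀPA = [-0.4615 0.9231]
A−BK = [-0.6154 1.2308; -0.1923 -0.6154]
AᵀP(A−BK) = [1.3077 -0.6154; -0.6154 1.2308]
P' = Q + AᵀP(A−BK) = [2.5577 0.8846; 0.8846 3.4808]
tr(P') = 6.0385

6.0385


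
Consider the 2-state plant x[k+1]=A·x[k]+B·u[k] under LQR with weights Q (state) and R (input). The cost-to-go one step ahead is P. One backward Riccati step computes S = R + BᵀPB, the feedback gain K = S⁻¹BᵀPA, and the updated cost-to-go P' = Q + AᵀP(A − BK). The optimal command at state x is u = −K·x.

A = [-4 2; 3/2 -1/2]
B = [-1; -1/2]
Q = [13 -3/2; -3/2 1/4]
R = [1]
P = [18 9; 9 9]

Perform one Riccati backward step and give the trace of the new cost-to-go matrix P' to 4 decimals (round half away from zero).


60.5558

BᵀP = [-22.5000 -13.5000]
S = R + BᵀPB = [1] + [29.2500] = [30.2500]
BᵀPA = [69.7500 -38.2500]
K = S⁻¹·BᵀPA = [2.3058 -1.2645]
A−BK = [-1.6942 0.7355; 2.6529 -1.1322]
AᵀP(A−BK) = [39.4215 -17.5537; -17.5537 7.8843]
P' = Q + AᵀP(A−BK) = [52.4215 -19.0537; -19.0537 8.1343]
tr(P') = 60.5558


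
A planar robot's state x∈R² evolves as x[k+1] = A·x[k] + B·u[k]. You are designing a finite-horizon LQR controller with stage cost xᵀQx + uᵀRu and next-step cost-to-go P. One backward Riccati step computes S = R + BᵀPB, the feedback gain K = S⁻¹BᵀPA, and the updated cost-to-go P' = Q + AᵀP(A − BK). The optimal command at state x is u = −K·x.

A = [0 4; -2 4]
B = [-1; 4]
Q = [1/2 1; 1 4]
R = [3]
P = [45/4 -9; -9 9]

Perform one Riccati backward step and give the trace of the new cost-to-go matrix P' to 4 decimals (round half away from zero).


40.9691

BᵀP = [-47.2500 45.0000]
S = R + BᵀPB = [3] + [227.2500] = [230.2500]
BᵀPA = [-90.0000 -9.0000]
K = S⁻¹·BᵀPA = [-0.3909 -0.0391]
A−BK = [-0.3909 3.9609; -0.4365 4.1564]
AᵀP(A−BK) = [0.8208 -3.5179; -3.5179 35.6482]
P' = Q + AᵀP(A−BK) = [1.3208 -2.5179; -2.5179 39.6482]
tr(P') = 40.9691


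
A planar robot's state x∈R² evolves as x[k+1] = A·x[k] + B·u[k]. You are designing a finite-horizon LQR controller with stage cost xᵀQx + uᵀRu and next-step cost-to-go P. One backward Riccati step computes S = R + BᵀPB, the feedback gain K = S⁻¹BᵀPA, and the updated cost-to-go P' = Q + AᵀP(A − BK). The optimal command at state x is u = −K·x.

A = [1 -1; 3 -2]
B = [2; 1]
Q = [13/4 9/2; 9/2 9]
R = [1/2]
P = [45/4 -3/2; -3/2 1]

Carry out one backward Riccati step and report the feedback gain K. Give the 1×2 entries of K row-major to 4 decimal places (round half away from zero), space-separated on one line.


0.3704 -0.4198

BᵀP = [21.0000 -2.0000]
S = R + BᵀPB = [1/2] + [40.0000] = [40.5000]
BᵀPA = [15.0000 -17.0000]
K = S⁻¹·BᵀPA = [0.3704 -0.4198]
A−BK = [0.2593 -0.1605; 2.6296 -1.5802]
AᵀP(A−BK) = [5.6944 -3.4537; -3.4537 2.1142]
P' = Q + AᵀP(A−BK) = [8.9444 1.0463; 1.0463 11.1142]
tr(P') = 20.0586


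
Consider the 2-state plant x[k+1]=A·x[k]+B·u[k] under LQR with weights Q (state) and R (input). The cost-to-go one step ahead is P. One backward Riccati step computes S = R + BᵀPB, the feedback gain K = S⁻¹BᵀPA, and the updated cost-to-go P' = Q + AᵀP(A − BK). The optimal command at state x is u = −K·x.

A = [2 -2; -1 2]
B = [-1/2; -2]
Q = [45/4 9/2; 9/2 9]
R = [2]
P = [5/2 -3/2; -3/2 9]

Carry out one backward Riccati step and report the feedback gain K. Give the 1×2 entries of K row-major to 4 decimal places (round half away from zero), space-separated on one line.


BᵀP = [1.7500 -17.2500]
S = R + BᵀPB = [2] + [33.6250] = [35.6250]
BᵀPA = [20.7500 -38.0000]
K = S⁻¹·BᵀPA = [0.5825 -1.0667]
A−BK = [2.2912 -2.5333; 0.1649 -0.1333]
AᵀP(A−BK) = [12.9140 -14.8667; -14.8667 17.4667]
P' = Q + AᵀP(A−BK) = [24.1640 -10.3667; -10.3667 26.4667]
tr(P') = 50.6307

0.5825 -1.0667


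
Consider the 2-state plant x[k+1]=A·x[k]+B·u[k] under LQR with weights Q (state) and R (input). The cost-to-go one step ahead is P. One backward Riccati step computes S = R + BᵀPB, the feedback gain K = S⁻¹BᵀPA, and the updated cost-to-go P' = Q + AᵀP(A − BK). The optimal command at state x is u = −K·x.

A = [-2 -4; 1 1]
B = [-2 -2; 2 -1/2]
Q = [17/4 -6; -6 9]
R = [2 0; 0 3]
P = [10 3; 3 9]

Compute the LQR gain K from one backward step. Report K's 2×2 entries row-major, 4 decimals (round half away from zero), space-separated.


0.5846 0.7988 0.3832 1.1303

BᵀP = [-14.0000 12.0000; -21.5000 -10.5000]
S = R + BᵀPB = [2 0; 0 3] + [52.0000 22.0000; 22.0000 48.2500] = [54.0000 22.0000; 22.0000 51.2500]
BᵀPA = [40.0000 68.0000; 32.5000 75.5000]
K = S⁻¹·BᵀPA = [0.5846 0.7988; 0.3832 1.1303]
A−BK = [-0.0644 -0.1419; 0.0223 -0.0324]
AᵀP(A−BK) = [1.1614 2.3149; 2.3149 5.3471]
P' = Q + AᵀP(A−BK) = [5.4114 -3.6851; -3.6851 14.3471]
tr(P') = 19.7584


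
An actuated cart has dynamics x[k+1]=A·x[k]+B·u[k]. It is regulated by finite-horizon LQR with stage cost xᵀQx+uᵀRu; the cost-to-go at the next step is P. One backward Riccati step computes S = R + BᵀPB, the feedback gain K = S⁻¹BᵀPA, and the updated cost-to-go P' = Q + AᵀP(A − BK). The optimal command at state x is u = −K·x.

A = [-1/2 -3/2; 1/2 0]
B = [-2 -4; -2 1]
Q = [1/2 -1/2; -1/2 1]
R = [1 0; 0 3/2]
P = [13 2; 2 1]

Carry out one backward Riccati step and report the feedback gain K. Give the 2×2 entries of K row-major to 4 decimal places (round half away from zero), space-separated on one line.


-0.0973 0.1684 0.1676 0.2869

BᵀP = [-30.0000 -6.0000; -50.0000 -7.0000]
S = R + BᵀPB = [1 0; 0 3/2] + [72.0000 114.0000; 114.0000 193.0000] = [73.0000 114.0000; 114.0000 194.5000]
BᵀPA = [12.0000 45.0000; 21.5000 75.0000]
K = S⁻¹·BᵀPA = [-0.0973 0.1684; 0.1676 0.2869]
A−BK = [-0.0243 -0.0156; 0.1378 0.0499]
AᵀP(A−BK) = [0.0649 0.0608; 0.0608 0.1544]
P' = Q + AᵀP(A−BK) = [0.5649 -0.4392; -0.4392 1.1544]
tr(P') = 1.7192


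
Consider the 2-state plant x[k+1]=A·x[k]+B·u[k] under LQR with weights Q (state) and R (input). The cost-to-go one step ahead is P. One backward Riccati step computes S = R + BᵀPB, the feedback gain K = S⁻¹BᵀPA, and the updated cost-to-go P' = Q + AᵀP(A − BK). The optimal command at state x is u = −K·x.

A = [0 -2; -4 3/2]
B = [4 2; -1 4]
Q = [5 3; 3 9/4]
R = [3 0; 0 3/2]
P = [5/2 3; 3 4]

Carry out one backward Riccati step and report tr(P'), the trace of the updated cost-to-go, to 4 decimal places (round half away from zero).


8.9829

BᵀP = [7.0000 8.0000; 17.0000 22.0000]
S = R + BᵀPB = [3 0; 0 3/2] + [20.0000 46.0000; 46.0000 122.0000] = [23.0000 46.0000; 46.0000 123.5000]
BᵀPA = [-32.0000 -2.0000; -88.0000 -1.0000]
K = S⁻¹·BᵀPA = [0.1325 -0.2774; -0.7619 0.0952]
A−BK = [0.9938 -1.0807; -0.8199 0.8416]
AᵀP(A−BK) = [1.1925 -0.4969; -0.4969 0.5404]
P' = Q + AᵀP(A−BK) = [6.1925 2.5031; 2.5031 2.7904]
tr(P') = 8.9829


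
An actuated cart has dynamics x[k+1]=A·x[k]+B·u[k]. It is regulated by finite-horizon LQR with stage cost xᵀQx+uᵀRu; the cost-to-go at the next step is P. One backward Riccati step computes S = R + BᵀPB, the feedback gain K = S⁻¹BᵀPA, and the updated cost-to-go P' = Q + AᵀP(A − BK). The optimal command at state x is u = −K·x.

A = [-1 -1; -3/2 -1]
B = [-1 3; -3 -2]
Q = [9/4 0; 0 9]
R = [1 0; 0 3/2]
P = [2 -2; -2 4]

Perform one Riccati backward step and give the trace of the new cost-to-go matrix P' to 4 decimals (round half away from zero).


BᵀP = [4.0000 -10.0000; 10.0000 -14.0000]
S = R + BᵀPB = [1 0; 0 3/2] + [26.0000 32.0000; 32.0000 58.0000] = [27.0000 32.0000; 32.0000 59.5000]
BᵀPA = [11.0000 6.0000; 11.0000 4.0000]
K = S⁻¹·BᵀPA = [0.5193 0.3931; -0.0944 -0.1442]
A−BK = [-0.1974 -0.1742; -0.1309 -0.1090]
AᵀP(A−BK) = [0.3262 0.2618; 0.2618 0.2180]
P' = Q + AᵀP(A−BK) = [2.5762 0.2618; 0.2618 9.2180]
tr(P') = 11.7942

11.7942


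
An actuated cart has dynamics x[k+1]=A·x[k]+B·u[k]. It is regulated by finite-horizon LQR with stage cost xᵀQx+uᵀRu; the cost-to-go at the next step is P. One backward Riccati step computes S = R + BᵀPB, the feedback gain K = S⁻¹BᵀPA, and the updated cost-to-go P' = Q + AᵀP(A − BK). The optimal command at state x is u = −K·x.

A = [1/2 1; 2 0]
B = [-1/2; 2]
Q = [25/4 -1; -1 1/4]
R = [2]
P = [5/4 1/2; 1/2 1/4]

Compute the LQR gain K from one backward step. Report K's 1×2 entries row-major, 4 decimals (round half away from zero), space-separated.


0.2973 0.1622

BᵀP = [0.3750 0.2500]
S = R + BᵀPB = [2] + [0.3125] = [2.3125]
BᵀPA = [0.6875 0.3750]
K = S⁻¹·BᵀPA = [0.2973 0.1622]
A−BK = [0.6486 1.0811; 1.4054 -0.3243]
AᵀP(A−BK) = [2.1081 1.5135; 1.5135 1.1892]
P' = Q + AᵀP(A−BK) = [8.3581 0.5135; 0.5135 1.4392]
tr(P') = 9.7973


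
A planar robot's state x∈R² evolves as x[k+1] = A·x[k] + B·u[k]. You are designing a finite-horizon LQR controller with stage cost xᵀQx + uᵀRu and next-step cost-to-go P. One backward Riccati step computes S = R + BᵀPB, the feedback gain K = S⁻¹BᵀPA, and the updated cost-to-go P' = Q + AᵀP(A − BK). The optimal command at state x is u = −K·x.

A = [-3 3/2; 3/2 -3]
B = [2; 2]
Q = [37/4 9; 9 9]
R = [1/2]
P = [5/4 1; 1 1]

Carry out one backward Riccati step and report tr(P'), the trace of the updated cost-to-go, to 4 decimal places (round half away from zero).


BᵀP = [4.5000 4.0000]
S = R + BᵀPB = [1/2] + [17.0000] = [17.5000]
BᵀPA = [-7.5000 -5.2500]
K = S⁻¹·BᵀPA = [-0.4286 -0.3000]
A−BK = [-2.1429 2.1000; 2.3571 -2.4000]
AᵀP(A−BK) = [1.2857 -1.1250; -1.1250 1.2375]
P' = Q + AᵀP(A−BK) = [10.5357 7.8750; 7.8750 10.2375]
tr(P') = 20.7732

20.7732


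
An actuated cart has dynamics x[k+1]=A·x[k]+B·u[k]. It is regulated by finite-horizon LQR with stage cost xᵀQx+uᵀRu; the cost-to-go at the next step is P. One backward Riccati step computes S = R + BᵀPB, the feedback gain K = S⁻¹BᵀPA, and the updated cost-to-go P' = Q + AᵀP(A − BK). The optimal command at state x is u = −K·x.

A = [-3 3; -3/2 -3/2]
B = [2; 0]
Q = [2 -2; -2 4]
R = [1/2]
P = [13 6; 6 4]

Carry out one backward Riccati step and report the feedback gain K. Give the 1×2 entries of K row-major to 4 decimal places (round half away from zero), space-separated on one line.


BᵀP = [26.0000 12.0000]
S = R + BᵀPB = [1/2] + [52.0000] = [52.5000]
BᵀPA = [-96.0000 60.0000]
K = S⁻¹·BᵀPA = [-1.8286 1.1429]
A−BK = [0.6571 0.7143; -1.5000 -1.5000]
AᵀP(A−BK) = [4.4571 1.7143; 1.7143 3.4286]
P' = Q + AᵀP(A−BK) = [6.4571 -0.2857; -0.2857 7.4286]
tr(P') = 13.8857

-1.8286 1.1429


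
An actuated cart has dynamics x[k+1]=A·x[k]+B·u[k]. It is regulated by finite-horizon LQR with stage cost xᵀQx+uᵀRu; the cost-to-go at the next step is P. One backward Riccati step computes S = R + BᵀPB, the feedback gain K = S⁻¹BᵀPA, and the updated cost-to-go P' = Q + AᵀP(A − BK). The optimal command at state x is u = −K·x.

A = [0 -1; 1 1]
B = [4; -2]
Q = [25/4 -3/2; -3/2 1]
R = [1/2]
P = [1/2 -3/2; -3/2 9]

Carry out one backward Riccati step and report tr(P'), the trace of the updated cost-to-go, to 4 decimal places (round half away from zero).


BᵀP = [5.0000 -24.0000]
S = R + BᵀPB = [1/2] + [68.0000] = [68.5000]
BᵀPA = [-24.0000 -29.0000]
K = S⁻¹·BᵀPA = [-0.3504 -0.4234]
A−BK = [1.4015 0.6934; 0.2993 0.1533]
AᵀP(A−BK) = [0.5912 0.3394; 0.3394 0.2226]
P' = Q + AᵀP(A−BK) = [6.8412 -1.1606; -1.1606 1.2226]
tr(P') = 8.0639

8.0639


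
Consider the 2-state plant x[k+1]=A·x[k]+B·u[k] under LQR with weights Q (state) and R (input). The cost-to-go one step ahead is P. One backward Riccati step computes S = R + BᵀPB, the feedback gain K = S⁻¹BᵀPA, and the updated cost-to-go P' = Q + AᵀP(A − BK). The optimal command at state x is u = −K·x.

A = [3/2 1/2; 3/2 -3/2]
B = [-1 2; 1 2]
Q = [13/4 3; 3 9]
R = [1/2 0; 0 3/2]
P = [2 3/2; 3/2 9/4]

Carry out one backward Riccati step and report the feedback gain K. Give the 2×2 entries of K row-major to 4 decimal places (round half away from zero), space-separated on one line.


BᵀP = [-0.5000 0.7500; 7.0000 7.5000]
S = R + BᵀPB = [1/2 0; 0 3/2] + [1.2500 0.5000; 0.5000 29.0000] = [1.7500 0.5000; 0.5000 30.5000]
BᵀPA = [0.3750 -1.3750; 21.7500 -7.7500]
K = S⁻¹·BᵀPA = [0.0106 -0.7165; 0.7129 -0.2424]
A−BK = [0.0847 0.2682; 0.0635 -0.2988]
AᵀP(A−BK) = [0.8021 -0.2726; -0.2726 0.4491]
P' = Q + AᵀP(A−BK) = [4.0521 2.7274; 2.7274 9.4491]
tr(P') = 13.5012

0.0106 -0.7165 0.7129 -0.2424


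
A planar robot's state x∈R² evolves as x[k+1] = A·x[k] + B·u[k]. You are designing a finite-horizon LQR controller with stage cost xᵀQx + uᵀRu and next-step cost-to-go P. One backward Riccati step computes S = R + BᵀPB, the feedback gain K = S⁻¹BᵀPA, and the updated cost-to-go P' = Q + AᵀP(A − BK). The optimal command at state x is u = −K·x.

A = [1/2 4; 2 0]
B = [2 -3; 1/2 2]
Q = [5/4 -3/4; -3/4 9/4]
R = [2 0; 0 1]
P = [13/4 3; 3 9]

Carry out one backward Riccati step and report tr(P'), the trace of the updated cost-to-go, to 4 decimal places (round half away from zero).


10.8913

BᵀP = [8.0000 10.5000; -3.7500 9.0000]
S = R + BᵀPB = [2 0; 0 1] + [21.2500 -3.0000; -3.0000 29.2500] = [23.2500 -3.0000; -3.0000 30.2500]
BᵀPA = [25.0000 32.0000; 16.1250 -15.0000]
K = S⁻¹·BᵀPA = [1.1589 1.3294; 0.6480 -0.3640]
A−BK = [0.1262 0.2492; 0.1246 0.0634]
AᵀP(A−BK) = [3.3917 3.1357; 3.1357 3.9996]
P' = Q + AᵀP(A−BK) = [4.6417 2.3857; 2.3857 6.2496]
tr(P') = 10.8913


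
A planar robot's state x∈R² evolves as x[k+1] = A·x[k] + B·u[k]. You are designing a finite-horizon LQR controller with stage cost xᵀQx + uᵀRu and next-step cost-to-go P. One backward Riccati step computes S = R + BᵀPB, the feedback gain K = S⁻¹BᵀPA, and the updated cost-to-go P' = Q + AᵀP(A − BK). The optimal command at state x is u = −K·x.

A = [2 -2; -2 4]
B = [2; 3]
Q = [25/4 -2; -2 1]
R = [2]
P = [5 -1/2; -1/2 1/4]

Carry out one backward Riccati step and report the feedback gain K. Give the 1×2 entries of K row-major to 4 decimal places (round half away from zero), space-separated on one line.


BᵀP = [8.5000 -0.2500]
S = R + BᵀPB = [2] + [16.2500] = [18.2500]
BᵀPA = [17.5000 -18.0000]
K = S⁻¹·BᵀPA = [0.9589 -0.9863]
A−BK = [0.0822 -0.0274; -4.8767 6.9589]
AᵀP(A−BK) = [8.2192 -10.7397; -10.7397 14.2466]
P' = Q + AᵀP(A−BK) = [14.4692 -12.7397; -12.7397 15.2466]
tr(P') = 29.7158

0.9589 -0.9863


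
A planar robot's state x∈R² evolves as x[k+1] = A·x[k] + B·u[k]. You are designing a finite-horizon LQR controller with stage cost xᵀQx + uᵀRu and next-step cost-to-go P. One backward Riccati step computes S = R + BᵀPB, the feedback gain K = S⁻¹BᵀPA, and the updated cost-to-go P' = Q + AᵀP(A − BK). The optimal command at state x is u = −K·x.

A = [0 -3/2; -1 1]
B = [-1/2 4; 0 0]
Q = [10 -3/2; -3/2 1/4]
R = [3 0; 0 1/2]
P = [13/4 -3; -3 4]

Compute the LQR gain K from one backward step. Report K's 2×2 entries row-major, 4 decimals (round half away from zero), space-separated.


-0.0047 0.0125 0.2280 -0.5985

BᵀP = [-1.6250 1.5000; 13.0000 -12.0000]
S = R + BᵀPB = [3 0; 0 1/2] + [0.8125 -6.5000; -6.5000 52.0000] = [3.8125 -6.5000; -6.5000 52.5000]
BᵀPA = [-1.5000 3.9375; 12.0000 -31.5000]
K = S⁻¹·BᵀPA = [-0.0047 0.0125; 0.2280 -0.5985]
A−BK = [-0.9143 0.9001; -1.0000 1.0000]
AᵀP(A−BK) = [1.2571 -1.2998; -1.2998 1.4120]
P' = Q + AᵀP(A−BK) = [11.2571 -2.7998; -2.7998 1.6620]
tr(P') = 12.9191


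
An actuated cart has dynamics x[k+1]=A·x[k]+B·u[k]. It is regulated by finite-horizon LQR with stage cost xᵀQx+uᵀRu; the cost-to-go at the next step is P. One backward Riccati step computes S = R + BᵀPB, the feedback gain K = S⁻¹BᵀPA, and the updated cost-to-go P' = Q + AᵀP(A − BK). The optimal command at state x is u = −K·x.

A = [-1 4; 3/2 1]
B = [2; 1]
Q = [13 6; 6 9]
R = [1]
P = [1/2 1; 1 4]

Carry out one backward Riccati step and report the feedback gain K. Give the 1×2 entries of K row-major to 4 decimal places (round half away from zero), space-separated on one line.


0.6364 1.2727

BᵀP = [2.0000 6.0000]
S = R + BᵀPB = [1] + [10.0000] = [11.0000]
BᵀPA = [7.0000 14.0000]
K = S⁻¹·BᵀPA = [0.6364 1.2727]
A−BK = [-2.2727 1.4545; 0.8636 -0.2727]
AᵀP(A−BK) = [2.0455 0.0909; 0.0909 2.1818]
P' = Q + AᵀP(A−BK) = [15.0455 6.0909; 6.0909 11.1818]
tr(P') = 26.2273


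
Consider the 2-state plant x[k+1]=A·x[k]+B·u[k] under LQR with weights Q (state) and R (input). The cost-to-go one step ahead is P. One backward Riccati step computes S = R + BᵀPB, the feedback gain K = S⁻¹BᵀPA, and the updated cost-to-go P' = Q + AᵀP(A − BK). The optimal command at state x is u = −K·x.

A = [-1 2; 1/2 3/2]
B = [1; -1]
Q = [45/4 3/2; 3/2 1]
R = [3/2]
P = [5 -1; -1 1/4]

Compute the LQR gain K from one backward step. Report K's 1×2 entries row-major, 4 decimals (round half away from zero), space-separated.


BᵀP = [6.0000 -1.2500]
S = R + BᵀPB = [3/2] + [7.2500] = [8.7500]
BᵀPA = [-6.6250 10.1250]
K = S⁻¹·BᵀPA = [-0.7571 1.1571]
A−BK = [-0.2429 0.8429; -0.2571 2.6571]
AᵀP(A−BK) = [1.0464 -1.6464; -1.6464 2.8464]
P' = Q + AᵀP(A−BK) = [12.2964 -0.1464; -0.1464 3.8464]
tr(P') = 16.1429

-0.7571 1.1571


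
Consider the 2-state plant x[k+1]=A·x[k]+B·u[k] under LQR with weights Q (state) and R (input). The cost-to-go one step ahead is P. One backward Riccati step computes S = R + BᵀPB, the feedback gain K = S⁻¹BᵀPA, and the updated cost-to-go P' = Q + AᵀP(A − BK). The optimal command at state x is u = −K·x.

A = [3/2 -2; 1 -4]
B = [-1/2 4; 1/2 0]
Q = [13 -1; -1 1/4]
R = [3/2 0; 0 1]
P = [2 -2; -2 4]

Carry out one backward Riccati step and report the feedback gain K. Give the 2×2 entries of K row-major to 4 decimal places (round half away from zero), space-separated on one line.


0.4706 -2.0000 0.2353 0.0000

BᵀP = [-2.0000 3.0000; 8.0000 -8.0000]
S = R + BᵀPB = [3/2 0; 0 1] + [2.5000 -8.0000; -8.0000 32.0000] = [4.0000 -8.0000; -8.0000 33.0000]
BᵀPA = [0.0000 -8.0000; 4.0000 16.0000]
K = S⁻¹·BᵀPA = [0.4706 -2.0000; 0.2353 0.0000]
A−BK = [0.7941 -3.0000; 0.7647 -3.0000]
AᵀP(A−BK) = [1.5588 -6.0000; -6.0000 24.0000]
P' = Q + AᵀP(A−BK) = [14.5588 -7.0000; -7.0000 24.2500]
tr(P') = 38.8088


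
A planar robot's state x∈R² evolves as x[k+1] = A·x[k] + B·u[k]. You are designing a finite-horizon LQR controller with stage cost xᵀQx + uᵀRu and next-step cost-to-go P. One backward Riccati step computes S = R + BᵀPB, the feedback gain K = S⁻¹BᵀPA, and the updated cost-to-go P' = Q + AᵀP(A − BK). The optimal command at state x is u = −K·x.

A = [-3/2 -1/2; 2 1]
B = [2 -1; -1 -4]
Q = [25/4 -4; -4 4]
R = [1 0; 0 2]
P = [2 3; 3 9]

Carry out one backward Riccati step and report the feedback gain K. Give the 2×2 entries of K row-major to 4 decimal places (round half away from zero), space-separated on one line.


BᵀP = [1.0000 -3.0000; -14.0000 -39.0000]
S = R + BᵀPB = [1 0; 0 2] + [5.0000 11.0000; 11.0000 170.0000] = [6.0000 11.0000; 11.0000 172.0000]
BᵀPA = [-7.5000 -3.5000; -57.0000 -32.0000]
K = S⁻¹·BᵀPA = [-0.7278 -0.2744; -0.2849 -0.1685]
A−BK = [-0.3293 -0.1196; 0.1328 0.0516]
AᵀP(A−BK) = [0.8052 0.3375; 0.3375 0.1476]
P' = Q + AᵀP(A−BK) = [7.0552 -3.6625; -3.6625 4.1476]
tr(P') = 11.2028

-0.7278 -0.2744 -0.2849 -0.1685


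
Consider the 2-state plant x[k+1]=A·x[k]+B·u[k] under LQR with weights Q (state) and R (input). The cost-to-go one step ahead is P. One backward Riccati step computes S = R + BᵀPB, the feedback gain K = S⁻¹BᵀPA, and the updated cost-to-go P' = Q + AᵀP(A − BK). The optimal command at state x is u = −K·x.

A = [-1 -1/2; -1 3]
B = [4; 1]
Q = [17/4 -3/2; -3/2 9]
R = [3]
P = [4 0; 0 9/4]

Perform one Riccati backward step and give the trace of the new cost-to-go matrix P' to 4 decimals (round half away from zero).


35.9179

BᵀP = [16.0000 2.2500]
S = R + BᵀPB = [3] + [66.2500] = [69.2500]
BᵀPA = [-18.2500 -1.2500]
K = S⁻¹·BᵀPA = [-0.2635 -0.0181]
A−BK = [0.0542 -0.4278; -0.7365 3.0181]
AᵀP(A−BK) = [1.4404 -5.0794; -5.0794 21.2274]
P' = Q + AᵀP(A−BK) = [5.6904 -6.5794; -6.5794 30.2274]
tr(P') = 35.9179


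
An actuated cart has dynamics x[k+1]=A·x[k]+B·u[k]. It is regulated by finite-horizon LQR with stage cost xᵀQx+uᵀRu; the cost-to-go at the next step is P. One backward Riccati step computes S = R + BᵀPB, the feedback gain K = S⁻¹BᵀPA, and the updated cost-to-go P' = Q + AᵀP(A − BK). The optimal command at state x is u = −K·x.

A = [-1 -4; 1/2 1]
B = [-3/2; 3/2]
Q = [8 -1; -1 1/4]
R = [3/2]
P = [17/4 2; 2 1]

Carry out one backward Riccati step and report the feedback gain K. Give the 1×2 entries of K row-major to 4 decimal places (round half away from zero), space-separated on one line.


BᵀP = [-3.3750 -1.5000]
S = R + BᵀPB = [3/2] + [2.8125] = [4.3125]
BᵀPA = [2.6250 12.0000]
K = S⁻¹·BᵀPA = [0.6087 2.7826]
A−BK = [-0.0870 0.1739; -0.4130 -3.1739]
AᵀP(A−BK) = [0.9022 4.1957; 4.1957 19.6087]
P' = Q + AᵀP(A−BK) = [8.9022 3.1957; 3.1957 19.8587]
tr(P') = 28.7609

0.6087 2.7826


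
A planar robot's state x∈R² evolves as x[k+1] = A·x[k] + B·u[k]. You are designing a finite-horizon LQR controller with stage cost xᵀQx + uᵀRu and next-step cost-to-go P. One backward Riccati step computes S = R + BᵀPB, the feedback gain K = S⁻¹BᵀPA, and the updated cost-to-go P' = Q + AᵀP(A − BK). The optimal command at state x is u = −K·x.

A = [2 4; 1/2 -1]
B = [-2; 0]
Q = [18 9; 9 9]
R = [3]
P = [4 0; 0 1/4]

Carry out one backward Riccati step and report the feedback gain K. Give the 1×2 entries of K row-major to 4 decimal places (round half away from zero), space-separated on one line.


-0.8421 -1.6842

BᵀP = [-8.0000 0.0000]
S = R + BᵀPB = [3] + [16.0000] = [19.0000]
BᵀPA = [-16.0000 -32.0000]
K = S⁻¹·BᵀPA = [-0.8421 -1.6842]
A−BK = [0.3158 0.6316; 0.5000 -1.0000]
AᵀP(A−BK) = [2.5888 4.9276; 4.9276 10.3553]
P' = Q + AᵀP(A−BK) = [20.5888 13.9276; 13.9276 19.3553]
tr(P') = 39.9441


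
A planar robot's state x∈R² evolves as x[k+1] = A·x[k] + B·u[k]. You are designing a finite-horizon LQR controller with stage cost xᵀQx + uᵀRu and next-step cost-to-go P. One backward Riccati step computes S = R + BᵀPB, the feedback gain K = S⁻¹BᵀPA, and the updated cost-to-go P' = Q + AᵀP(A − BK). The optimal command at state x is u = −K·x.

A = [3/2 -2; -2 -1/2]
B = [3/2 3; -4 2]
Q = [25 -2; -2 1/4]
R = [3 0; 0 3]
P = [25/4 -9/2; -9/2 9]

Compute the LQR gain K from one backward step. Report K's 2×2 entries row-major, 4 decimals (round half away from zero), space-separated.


0.5914 -0.1637 0.1848 -0.5407

BᵀP = [27.3750 -42.7500; 9.7500 4.5000]
S = R + BᵀPB = [3 0; 0 3] + [212.0625 -3.3750; -3.3750 38.2500] = [215.0625 -3.3750; -3.3750 41.2500]
BᵀPA = [126.5625 -33.3750; 5.6250 -21.7500]
K = S⁻¹·BᵀPA = [0.5914 -0.1637; 0.1848 -0.5407]
A−BK = [0.0587 -0.1325; -0.0039 -0.0734]
AᵀP(A−BK) = [1.1754 -0.6190; -0.6190 1.0280]
P' = Q + AᵀP(A−BK) = [26.1754 -2.6190; -2.6190 1.2780]
tr(P') = 27.4534


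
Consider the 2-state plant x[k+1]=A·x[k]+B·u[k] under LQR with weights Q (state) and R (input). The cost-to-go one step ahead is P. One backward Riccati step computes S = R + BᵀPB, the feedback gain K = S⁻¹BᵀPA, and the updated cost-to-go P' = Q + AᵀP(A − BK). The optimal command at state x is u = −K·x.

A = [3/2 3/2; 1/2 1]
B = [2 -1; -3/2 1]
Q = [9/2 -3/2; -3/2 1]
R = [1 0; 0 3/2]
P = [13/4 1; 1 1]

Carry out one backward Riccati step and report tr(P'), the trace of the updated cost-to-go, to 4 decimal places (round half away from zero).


13.7603

BᵀP = [5.0000 0.5000; -2.2500 0.0000]
S = R + BᵀPB = [1 0; 0 3/2] + [9.2500 -4.5000; -4.5000 2.2500] = [10.2500 -4.5000; -4.5000 3.7500]
BᵀPA = [7.7500 8.0000; -3.3750 -3.3750]
K = S⁻¹·BᵀPA = [0.7629 0.8144; 0.0155 0.0773]
A−BK = [-0.0103 -0.0515; 1.6289 2.1443]
AᵀP(A−BK) = [3.2023 4.0116; 4.0116 5.0580]
P' = Q + AᵀP(A−BK) = [7.7023 2.5116; 2.5116 6.0580]
tr(P') = 13.7603
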